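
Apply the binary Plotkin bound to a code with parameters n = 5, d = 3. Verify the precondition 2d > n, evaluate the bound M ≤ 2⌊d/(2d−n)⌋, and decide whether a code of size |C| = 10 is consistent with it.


Plotkin bound M ≤ 6; given |C| = 10 > bound (violated).

Check applicability: 2d = 6, n = 5.
2d − n = 1 > 0, so Plotkin applies.
Compute d/(2d−n) = 3/1 ≈ 3.0000.
⌊d/(2d−n)⌋ = 3.
Plotkin bound: M ≤ 2·3 = 6.
Given |C| = 10, check: VIOLATED.
This |C| is above the Plotkin bound, so no binary code with n = 5, d = 3 and 10 codewords exists.


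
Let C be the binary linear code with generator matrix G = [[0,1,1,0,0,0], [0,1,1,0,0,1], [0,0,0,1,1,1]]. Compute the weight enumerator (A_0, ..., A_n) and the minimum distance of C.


Weight distribution: A_0 = 1, A_1 = 1, A_2 = 2, A_3 = 2, A_4 = 1, A_5 = 1. Minimum distance d = 1.

Enumerate all 2^3 = 8 messages m ∈ F_2^3.
For each, compute codeword c = mG in F_2^6, then tally its weight.
  m = 000 → c = 000000, weight = 0.
  m = 100 → c = 011000, weight = 2.
  m = 010 → c = 011001, weight = 3.
  m = 110 → c = 000001, weight = 1.
  m = 001 → c = 000111, weight = 3.
  m = 101 → c = 011111, weight = 5.
  m = 011 → c = 011110, weight = 4.
  m = 111 → c = 000110, weight = 2.
Tally weights:
  weight 0: 1 codewords.
  weight 1: 1 codewords.
  weight 2: 2 codewords.
  weight 3: 2 codewords.
  weight 4: 1 codewords.
  weight 5: 1 codewords.
Minimum distance d = smallest w > 0 with A_w > 0 = 1.
Sanity: Σ A_w = 8 = 2^3 = 8 ✓.


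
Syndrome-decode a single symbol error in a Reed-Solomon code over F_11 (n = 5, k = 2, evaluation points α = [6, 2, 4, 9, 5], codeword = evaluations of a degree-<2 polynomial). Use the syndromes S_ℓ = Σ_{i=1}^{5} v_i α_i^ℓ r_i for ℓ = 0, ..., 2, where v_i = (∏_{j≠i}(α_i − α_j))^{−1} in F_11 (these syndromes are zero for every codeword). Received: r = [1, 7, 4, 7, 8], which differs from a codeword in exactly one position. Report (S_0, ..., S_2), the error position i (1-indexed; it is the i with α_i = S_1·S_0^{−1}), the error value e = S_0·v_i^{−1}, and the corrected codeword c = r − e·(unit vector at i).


S = (8, 6, 10), error at position 4, error magnitude e = 5, c = [1, 7, 4, 2, 8].

Step 1: column multipliers v_i = (∏_{j≠i}(α_i − α_j))^{−1} mod 11.
  i = 1 (α = 6): (6−2)(6−4)(6−9)(6−5) = 4·2·(−3)·1 = −24 ≡ 9, so v_1 = 9^{−1} = 5 (mod 11).
  i = 2 (α = 2): (2−6)(2−4)(2−9)(2−5) = (−4)·(−2)·(−7)·(−3) = 168 ≡ 3, so v_2 = 3^{−1} = 4 (mod 11).
  i = 3 (α = 4): (4−6)(4−2)(4−9)(4−5) = (−2)·2·(−5)·(−1) = −20 ≡ 2, so v_3 = 2^{−1} = 6 (mod 11).
  i = 4 (α = 9): (9−6)(9−2)(9−4)(9−5) = 3·7·5·4 = 420 ≡ 2, so v_4 = 2^{−1} = 6 (mod 11).
  i = 5 (α = 5): (5−6)(5−2)(5−4)(5−9) = (−1)·3·1·(−4) = 12 ≡ 1, so v_5 = 1^{−1} = 1 (mod 11).
  v = [5, 4, 6, 6, 1].
Step 2: syndromes of r = [1, 7, 4, 7, 8] (all sums mod 11).
  S_0 = Σ v_i r_i = 5·1 + 4·7 + 6·4 + 6·7 + 1·8 = 107 ≡ 8.
  S_1 = Σ v_i α_i r_i = 5·6·1 + 4·2·7 + 6·4·4 + 6·9·7 + 1·5·8 = 600 ≡ 6.
  α_i^2 mod 11 = [3, 4, 5, 4, 3].
  S_2 = Σ v_i α_i^2 r_i = 5·3·1 + 4·4·7 + 6·5·4 + 6·4·7 + 1·3·8 = 439 ≡ 10.
  S = (8, 6, 10) ≠ 0, so r is not a codeword (an error is present).
Step 3: locate the error. For a single error e at position i, S_ℓ = v_i·e·α_i^ℓ, so α_err = S_1/S_0.
  S_0^{−1} = 8^{−1} = 7 (mod 11), so α_err = 6·7 = 42 ≡ 9 = α_4. Error position i = 4.
  Consistency check: S_2/S_1 = 10·2 = 20 ≡ 9 = α_err ✓ (single-error assumption holds).
Step 4: error magnitude e = S_0/v_4 = S_0·∏_{j≠4}(α_4 − α_j) = 8·2 = 16 ≡ 5 (mod 11).
Step 5: correct position 4: c_4 = r_4 − e = 7 − 5 ≡ 2 (mod 11). Hence c = [1, 7, 4, 2, 8].
  Check: interpolating c through the α_i gives m(x) = 10 + 4·x (degree < 2) with m(α_i) = c_i for every i, so c is indeed a codeword.


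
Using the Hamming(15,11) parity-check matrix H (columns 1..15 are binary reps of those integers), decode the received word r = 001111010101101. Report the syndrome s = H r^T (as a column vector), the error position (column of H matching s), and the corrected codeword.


s = (1, 0, 0, 0)^T, error position = 8, corrected codeword c = 001111000101101

Compute s = H r^T mod 2 one row at a time:
  s_1 = 1 + 0 + 1 + 0 + 1 + 1 + 0 + 1 = 5 ≡ 1 (mod 2).
  s_2 = 1 + 1 + 1 + 0 + 1 + 1 + 0 + 1 = 6 ≡ 0 (mod 2).
  s_3 = 0 + 1 + 1 + 0 + 1 + 0 + 0 + 1 = 4 ≡ 0 (mod 2).
  s_4 = 0 + 1 + 1 + 0 + 0 + 0 + 1 + 1 = 4 ≡ 0 (mod 2).
s = (1, 0, 0, 0)^T — this equals column 8 of H (binary 1000), so error is at position 8.
Correct: flip bit 8 of r = 001111010101101 to get c = 001111000101101.


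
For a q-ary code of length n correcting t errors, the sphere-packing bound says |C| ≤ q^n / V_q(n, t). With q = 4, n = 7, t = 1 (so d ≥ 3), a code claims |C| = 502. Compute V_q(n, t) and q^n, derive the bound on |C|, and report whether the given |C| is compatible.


V_q(n, t) = 22, q^n = 16384, Hamming bound = 744, |C| = 502 ≤ bound (satisfied).

Step 1: Compute V_q(n, t) = Σ_{j=0}^1 C(n, j) (q−1)^j.
  j = 0: C(7,0)·(3)^0 = 1·1 = 1.
  j = 1: C(7,1)·(3)^1 = 7·3 = 21.
  V_q(n, t) = 1 + 21 = 22.
Step 2: q^n = 4^7 = 16384.
Step 3: Hamming bound ⌊q^n / V_q(n,t)⌋ = ⌊16384/22⌋ = 744.
Step 4: Compare |C| = 502 to 744: satisfied.
The claimed |C| lies below the Hamming bound.


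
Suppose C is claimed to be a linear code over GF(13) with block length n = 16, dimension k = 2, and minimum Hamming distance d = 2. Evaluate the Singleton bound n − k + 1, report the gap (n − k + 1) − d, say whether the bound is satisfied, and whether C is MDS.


Singleton RHS = n − k + 1 = 15, slack = 13, bound satisfied, not MDS.

Singleton bound: d ≤ n − k + 1.
Here n = 16, k = 2, so n − k + 1 = 15.
Given d = 2, check d ≤ 15: YES.
Slack = (n − k + 1) − d = 13.
The code is NOT MDS (slack = 13 > 0).
Description: the claimed parameters are [16, 2, 2]_13; such a code would be non-MDS.


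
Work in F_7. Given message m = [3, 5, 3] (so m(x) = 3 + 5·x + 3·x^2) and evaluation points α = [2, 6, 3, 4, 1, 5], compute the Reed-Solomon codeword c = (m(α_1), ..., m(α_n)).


c = [4, 1, 3, 1, 4, 5]

Message polynomial: m(x) = 3 + 5·x + 3·x^2 (mod 7).
For each evaluation point α_i, compute m(α_i) mod 7:
  α_1 = 2: Horner steps 3 → 4 → 4, so m(2) = 4.
  α_2 = 6: Horner steps 3 → 2 → 1, so m(6) = 1.
  α_3 = 3: Horner steps 3 → 0 → 3, so m(3) = 3.
  α_4 = 4: Horner steps 3 → 3 → 1, so m(4) = 1.
  α_5 = 1: Horner steps 3 → 1 → 4, so m(1) = 4.
  α_6 = 5: Horner steps 3 → 6 → 5, so m(5) = 5.
Codeword c = [4, 1, 3, 1, 4, 5] ∈ F_7^6.


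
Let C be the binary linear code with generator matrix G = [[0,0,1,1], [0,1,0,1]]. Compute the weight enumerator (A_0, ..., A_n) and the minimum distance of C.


Weight distribution: A_0 = 1, A_2 = 3. Minimum distance d = 2.

Enumerate all 2^2 = 4 messages m ∈ F_2^2.
For each, compute codeword c = mG in F_2^4, then tally its weight.
  m = 00 → c = 0000, weight = 0.
  m = 10 → c = 0011, weight = 2.
  m = 01 → c = 0101, weight = 2.
  m = 11 → c = 0110, weight = 2.
Tally weights:
  weight 0: 1 codewords.
  weight 2: 3 codewords.
Minimum distance d = smallest w > 0 with A_w > 0 = 2.
Sanity: Σ A_w = 4 = 2^2 = 4 ✓.


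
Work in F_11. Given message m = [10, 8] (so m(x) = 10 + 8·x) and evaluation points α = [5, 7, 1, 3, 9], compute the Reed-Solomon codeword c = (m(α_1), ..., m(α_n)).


c = [6, 0, 7, 1, 5]

Message polynomial: m(x) = 10 + 8·x (mod 11).
For each evaluation point α_i, compute m(α_i) mod 11:
  α_1 = 5: Horner steps 8 → 6, so m(5) = 6.
  α_2 = 7: Horner steps 8 → 0, so m(7) = 0.
  α_3 = 1: Horner steps 8 → 7, so m(1) = 7.
  α_4 = 3: Horner steps 8 → 1, so m(3) = 1.
  α_5 = 9: Horner steps 8 → 5, so m(9) = 5.
Codeword c = [6, 0, 7, 1, 5] ∈ F_11^5.


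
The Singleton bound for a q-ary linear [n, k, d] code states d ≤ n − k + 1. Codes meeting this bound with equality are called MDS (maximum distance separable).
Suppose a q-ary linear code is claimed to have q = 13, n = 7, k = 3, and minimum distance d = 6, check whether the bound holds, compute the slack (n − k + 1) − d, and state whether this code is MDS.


Singleton RHS = n − k + 1 = 5, slack = -1, bound violated (no such code; not MDS).

Singleton bound: d ≤ n − k + 1.
Here n = 7, k = 3, so n − k + 1 = 5.
Given d = 6, check d ≤ 5: NO.
Slack = (n − k + 1) − d = -1.
The slack is negative: d = 6 exceeds n − k + 1 = 5 by 1, so the Singleton bound is violated and no linear [7, 3, 6]_13 code can exist. In particular it is not MDS (MDS requires d = n − k + 1 exactly).
Description: the claimed parameters are [7, 3, 6]_13; such a code would be impossible (violates the Singleton bound).


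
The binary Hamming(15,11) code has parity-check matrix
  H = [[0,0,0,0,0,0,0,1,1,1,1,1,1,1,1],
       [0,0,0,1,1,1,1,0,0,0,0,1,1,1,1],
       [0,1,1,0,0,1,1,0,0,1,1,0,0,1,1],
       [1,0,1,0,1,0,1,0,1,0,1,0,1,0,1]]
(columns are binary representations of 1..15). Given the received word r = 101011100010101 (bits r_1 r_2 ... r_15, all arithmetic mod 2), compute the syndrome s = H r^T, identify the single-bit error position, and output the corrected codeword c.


s = (1, 1, 1, 1)^T, error position = 15, corrected codeword c = 101011100010100

Compute s = H r^T mod 2 one row at a time:
  s_1 = 0 + 0 + 0 + 1 + 0 + 1 + 0 + 1 = 3 ≡ 1 (mod 2).
  s_2 = 0 + 1 + 1 + 1 + 0 + 1 + 0 + 1 = 5 ≡ 1 (mod 2).
  s_3 = 0 + 1 + 1 + 1 + 0 + 1 + 0 + 1 = 5 ≡ 1 (mod 2).
  s_4 = 1 + 1 + 1 + 1 + 0 + 1 + 1 + 1 = 7 ≡ 1 (mod 2).
s = (1, 1, 1, 1)^T — this equals column 15 of H (binary 1111), so error is at position 15.
Correct: flip bit 15 of r = 101011100010101 to get c = 101011100010100.


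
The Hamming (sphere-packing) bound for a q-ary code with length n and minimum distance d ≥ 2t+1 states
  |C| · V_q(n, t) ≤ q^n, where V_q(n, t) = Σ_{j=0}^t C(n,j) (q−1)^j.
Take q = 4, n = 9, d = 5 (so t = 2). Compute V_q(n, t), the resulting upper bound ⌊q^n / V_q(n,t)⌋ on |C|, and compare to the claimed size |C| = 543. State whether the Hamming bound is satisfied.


V_q(n, t) = 352, q^n = 262144, Hamming bound = 744, |C| = 543 ≤ bound (satisfied).

Step 1: Compute V_q(n, t) = Σ_{j=0}^2 C(n, j) (q−1)^j.
  j = 0: C(9,0)·(3)^0 = 1·1 = 1.
  j = 1: C(9,1)·(3)^1 = 9·3 = 27.
  j = 2: C(9,2)·(3)^2 = 36·9 = 324.
  V_q(n, t) = 1 + 27 + 324 = 352.
Step 2: q^n = 4^9 = 262144.
Step 3: Hamming bound ⌊q^n / V_q(n,t)⌋ = ⌊262144/352⌋ = 744.
Step 4: Compare |C| = 543 to 744: satisfied.
The claimed |C| lies below the Hamming bound.


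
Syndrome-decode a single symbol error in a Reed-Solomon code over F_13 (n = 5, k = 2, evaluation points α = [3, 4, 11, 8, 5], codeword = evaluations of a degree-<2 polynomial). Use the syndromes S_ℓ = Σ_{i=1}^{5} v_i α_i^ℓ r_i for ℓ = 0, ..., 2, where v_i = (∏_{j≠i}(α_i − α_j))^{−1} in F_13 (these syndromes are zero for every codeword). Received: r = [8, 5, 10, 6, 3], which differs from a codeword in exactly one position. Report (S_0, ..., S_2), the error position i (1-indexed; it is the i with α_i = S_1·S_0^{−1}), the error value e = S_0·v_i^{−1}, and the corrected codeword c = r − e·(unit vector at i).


S = (4, 7, 9), error at position 5, error magnitude e = 1, c = [8, 5, 10, 6, 2].

Step 1: column multipliers v_i = (∏_{j≠i}(α_i − α_j))^{−1} mod 13.
  i = 1 (α = 3): (3−4)(3−11)(3−8)(3−5) = (−1)·(−8)·(−5)·(−2) = 80 ≡ 2, so v_1 = 2^{−1} = 7 (mod 13).
  i = 2 (α = 4): (4−3)(4−11)(4−8)(4−5) = 1·(−7)·(−4)·(−1) = −28 ≡ 11, so v_2 = 11^{−1} = 6 (mod 13).
  i = 3 (α = 11): (11−3)(11−4)(11−8)(11−5) = 8·7·3·6 = 1008 ≡ 7, so v_3 = 7^{−1} = 2 (mod 13).
  i = 4 (α = 8): (8−3)(8−4)(8−11)(8−5) = 5·4·(−3)·3 = −180 ≡ 2, so v_4 = 2^{−1} = 7 (mod 13).
  i = 5 (α = 5): (5−3)(5−4)(5−11)(5−8) = 2·1·(−6)·(−3) = 36 ≡ 10, so v_5 = 10^{−1} = 4 (mod 13).
  v = [7, 6, 2, 7, 4].
Step 2: syndromes of r = [8, 5, 10, 6, 3] (all sums mod 13).
  S_0 = Σ v_i r_i = 7·8 + 6·5 + 2·10 + 7·6 + 4·3 = 160 ≡ 4.
  S_1 = Σ v_i α_i r_i = 7·3·8 + 6·4·5 + 2·11·10 + 7·8·6 + 4·5·3 = 904 ≡ 7.
  α_i^2 mod 13 = [9, 3, 4, 12, 12].
  S_2 = Σ v_i α_i^2 r_i = 7·9·8 + 6·3·5 + 2·4·10 + 7·12·6 + 4·12·3 = 1322 ≡ 9.
  S = (4, 7, 9) ≠ 0, so r is not a codeword (an error is present).
Step 3: locate the error. For a single error e at position i, S_ℓ = v_i·e·α_i^ℓ, so α_err = S_1/S_0.
  S_0^{−1} = 4^{−1} = 10 (mod 13), so α_err = 7·10 = 70 ≡ 5 = α_5. Error position i = 5.
  Consistency check: S_2/S_1 = 9·2 = 18 ≡ 5 = α_err ✓ (single-error assumption holds).
Step 4: error magnitude e = S_0/v_5 = S_0·∏_{j≠5}(α_5 − α_j) = 4·10 = 40 ≡ 1 (mod 13).
Step 5: correct position 5: c_5 = r_5 − e = 3 − 1 ≡ 2 (mod 13). Hence c = [8, 5, 10, 6, 2].
  Check: interpolating c through the α_i gives m(x) = 4 + 10·x (degree < 2) with m(α_i) = c_i for every i, so c is indeed a codeword.


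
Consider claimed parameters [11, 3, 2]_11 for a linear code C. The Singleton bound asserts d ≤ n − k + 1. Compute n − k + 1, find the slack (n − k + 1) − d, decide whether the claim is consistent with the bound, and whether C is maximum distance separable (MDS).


Singleton RHS = n − k + 1 = 9, slack = 7, bound satisfied, not MDS.

Singleton bound: d ≤ n − k + 1.
Here n = 11, k = 3, so n − k + 1 = 9.
Given d = 2, check d ≤ 9: YES.
Slack = (n − k + 1) − d = 7.
The code is NOT MDS (slack = 7 > 0).
Description: the claimed parameters are [11, 3, 2]_11; such a code would be non-MDS.


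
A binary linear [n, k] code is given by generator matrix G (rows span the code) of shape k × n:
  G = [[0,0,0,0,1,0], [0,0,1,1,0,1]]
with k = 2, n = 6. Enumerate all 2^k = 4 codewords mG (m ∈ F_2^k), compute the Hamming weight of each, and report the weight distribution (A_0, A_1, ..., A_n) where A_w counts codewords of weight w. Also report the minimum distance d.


Weight distribution: A_0 = 1, A_1 = 1, A_3 = 1, A_4 = 1. Minimum distance d = 1.

Enumerate all 2^2 = 4 messages m ∈ F_2^2.
For each, compute codeword c = mG in F_2^6, then tally its weight.
  m = 00 → c = 000000, weight = 0.
  m = 10 → c = 000010, weight = 1.
  m = 01 → c = 001101, weight = 3.
  m = 11 → c = 001111, weight = 4.
Tally weights:
  weight 0: 1 codewords.
  weight 1: 1 codewords.
  weight 3: 1 codewords.
  weight 4: 1 codewords.
Minimum distance d = smallest w > 0 with A_w > 0 = 1.
Sanity: Σ A_w = 4 = 2^2 = 4 ✓.


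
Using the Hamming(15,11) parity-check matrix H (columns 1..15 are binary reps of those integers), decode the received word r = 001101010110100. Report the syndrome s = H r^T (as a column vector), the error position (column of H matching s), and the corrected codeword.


s = (0, 1, 0, 1)^T, error position = 5, corrected codeword c = 001111010110100

Compute s = H r^T mod 2 one row at a time:
  s_1 = 1 + 0 + 1 + 1 + 0 + 1 + 0 + 0 = 4 ≡ 0 (mod 2).
  s_2 = 1 + 0 + 1 + 0 + 0 + 1 + 0 + 0 = 3 ≡ 1 (mod 2).
  s_3 = 0 + 1 + 1 + 0 + 1 + 1 + 0 + 0 = 4 ≡ 0 (mod 2).
  s_4 = 0 + 1 + 0 + 0 + 0 + 1 + 1 + 0 = 3 ≡ 1 (mod 2).
s = (0, 1, 0, 1)^T — this equals column 5 of H (binary 0101), so error is at position 5.
Correct: flip bit 5 of r = 001101010110100 to get c = 001111010110100.


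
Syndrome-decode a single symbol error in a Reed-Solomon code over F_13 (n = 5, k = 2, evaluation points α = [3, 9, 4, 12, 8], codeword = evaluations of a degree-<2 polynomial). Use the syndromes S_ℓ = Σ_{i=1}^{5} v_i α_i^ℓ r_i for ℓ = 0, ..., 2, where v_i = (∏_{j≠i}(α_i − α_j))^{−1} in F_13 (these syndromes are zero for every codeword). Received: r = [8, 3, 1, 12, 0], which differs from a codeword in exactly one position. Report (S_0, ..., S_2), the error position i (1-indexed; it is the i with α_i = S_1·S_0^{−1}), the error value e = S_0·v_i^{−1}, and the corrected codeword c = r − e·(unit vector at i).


S = (1, 3, 9), error at position 1, error magnitude e = 10, c = [11, 3, 1, 12, 0].

Step 1: column multipliers v_i = (∏_{j≠i}(α_i − α_j))^{−1} mod 13.
  i = 1 (α = 3): (3−9)(3−4)(3−12)(3−8) = (−6)·(−1)·(−9)·(−5) = 270 ≡ 10, so v_1 = 10^{−1} = 4 (mod 13).
  i = 2 (α = 9): (9−3)(9−4)(9−12)(9−8) = 6·5·(−3)·1 = −90 ≡ 1, so v_2 = 1^{−1} = 1 (mod 13).
  i = 3 (α = 4): (4−3)(4−9)(4−12)(4−8) = 1·(−5)·(−8)·(−4) = −160 ≡ 9, so v_3 = 9^{−1} = 3 (mod 13).
  i = 4 (α = 12): (12−3)(12−9)(12−4)(12−8) = 9·3·8·4 = 864 ≡ 6, so v_4 = 6^{−1} = 11 (mod 13).
  i = 5 (α = 8): (8−3)(8−9)(8−4)(8−12) = 5·(−1)·4·(−4) = 80 ≡ 2, so v_5 = 2^{−1} = 7 (mod 13).
  v = [4, 1, 3, 11, 7].
Step 2: syndromes of r = [8, 3, 1, 12, 0] (all sums mod 13).
  S_0 = Σ v_i r_i = 4·8 + 1·3 + 3·1 + 11·12 + 7·0 = 170 ≡ 1.
  S_1 = Σ v_i α_i r_i = 4·3·8 + 1·9·3 + 3·4·1 + 11·12·12 + 7·8·0 = 1719 ≡ 3.
  α_i^2 mod 13 = [9, 3, 3, 1, 12].
  S_2 = Σ v_i α_i^2 r_i = 4·9·8 + 1·3·3 + 3·3·1 + 11·1·12 + 7·12·0 = 438 ≡ 9.
  S = (1, 3, 9) ≠ 0, so r is not a codeword (an error is present).
Step 3: locate the error. For a single error e at position i, S_ℓ = v_i·e·α_i^ℓ, so α_err = S_1/S_0.
  S_0^{−1} = 1^{−1} = 1 (mod 13), so α_err = 3·1 = 3 ≡ 3 = α_1. Error position i = 1.
  Consistency check: S_2/S_1 = 9·9 = 81 ≡ 3 = α_err ✓ (single-error assumption holds).
Step 4: error magnitude e = S_0/v_1 = S_0·∏_{j≠1}(α_1 − α_j) = 1·10 = 10 ≡ 10 (mod 13).
Step 5: correct position 1: c_1 = r_1 − e = 8 − 10 ≡ 11 (mod 13). Hence c = [11, 3, 1, 12, 0].
  Check: interpolating c through the α_i gives m(x) = 2 + 3·x (degree < 2) with m(α_i) = c_i for every i, so c is indeed a codeword.


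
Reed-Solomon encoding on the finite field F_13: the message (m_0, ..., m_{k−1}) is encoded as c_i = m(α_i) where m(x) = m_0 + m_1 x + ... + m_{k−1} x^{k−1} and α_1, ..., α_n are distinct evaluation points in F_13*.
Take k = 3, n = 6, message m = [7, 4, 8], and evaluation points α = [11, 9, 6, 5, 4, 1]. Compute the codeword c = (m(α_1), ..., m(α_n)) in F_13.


c = [5, 2, 7, 6, 8, 6]

Message polynomial: m(x) = 7 + 4·x + 8·x^2 (mod 13).
For each evaluation point α_i, compute m(α_i) mod 13:
  α_1 = 11: Horner steps 8 → 1 → 5, so m(11) = 5.
  α_2 = 9: Horner steps 8 → 11 → 2, so m(9) = 2.
  α_3 = 6: Horner steps 8 → 0 → 7, so m(6) = 7.
  α_4 = 5: Horner steps 8 → 5 → 6, so m(5) = 6.
  α_5 = 4: Horner steps 8 → 10 → 8, so m(4) = 8.
  α_6 = 1: Horner steps 8 → 12 → 6, so m(1) = 6.
Codeword c = [5, 2, 7, 6, 8, 6] ∈ F_13^6.


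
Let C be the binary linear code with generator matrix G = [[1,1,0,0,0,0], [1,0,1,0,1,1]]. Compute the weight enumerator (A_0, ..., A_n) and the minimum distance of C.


Weight distribution: A_0 = 1, A_2 = 1, A_4 = 2. Minimum distance d = 2.

Enumerate all 2^2 = 4 messages m ∈ F_2^2.
For each, compute codeword c = mG in F_2^6, then tally its weight.
  m = 00 → c = 000000, weight = 0.
  m = 10 → c = 110000, weight = 2.
  m = 01 → c = 101011, weight = 4.
  m = 11 → c = 011011, weight = 4.
Tally weights:
  weight 0: 1 codewords.
  weight 2: 1 codewords.
  weight 4: 2 codewords.
Minimum distance d = smallest w > 0 with A_w > 0 = 2.
Sanity: Σ A_w = 4 = 2^2 = 4 ✓.


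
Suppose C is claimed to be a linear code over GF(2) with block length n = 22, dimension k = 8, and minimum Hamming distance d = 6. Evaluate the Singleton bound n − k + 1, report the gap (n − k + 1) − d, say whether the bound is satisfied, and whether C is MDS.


Singleton RHS = n − k + 1 = 15, slack = 9, bound satisfied, not MDS.

Singleton bound: d ≤ n − k + 1.
Here n = 22, k = 8, so n − k + 1 = 15.
Given d = 6, check d ≤ 15: YES.
Slack = (n − k + 1) − d = 9.
The code is NOT MDS (slack = 9 > 0).
Description: the claimed parameters are [22, 8, 6]_2; such a code would be non-MDS.


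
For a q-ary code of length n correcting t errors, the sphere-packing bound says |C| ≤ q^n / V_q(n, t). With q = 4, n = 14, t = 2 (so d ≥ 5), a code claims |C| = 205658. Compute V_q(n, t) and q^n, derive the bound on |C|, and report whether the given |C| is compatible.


V_q(n, t) = 862, q^n = 268435456, Hamming bound = 311410, |C| = 205658 ≤ bound (satisfied).

Step 1: Compute V_q(n, t) = Σ_{j=0}^2 C(n, j) (q−1)^j.
  j = 0: C(14,0)·(3)^0 = 1·1 = 1.
  j = 1: C(14,1)·(3)^1 = 14·3 = 42.
  j = 2: C(14,2)·(3)^2 = 91·9 = 819.
  V_q(n, t) = 1 + 42 + 819 = 862.
Step 2: q^n = 4^14 = 268435456.
Step 3: Hamming bound ⌊q^n / V_q(n,t)⌋ = ⌊268435456/862⌋ = 311410.
Step 4: Compare |C| = 205658 to 311410: satisfied.
The claimed |C| lies below the Hamming bound.


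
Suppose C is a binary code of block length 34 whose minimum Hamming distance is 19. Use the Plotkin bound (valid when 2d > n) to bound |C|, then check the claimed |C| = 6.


Plotkin bound M ≤ 8; given |C| = 6 ≤ bound (satisfied).

Check applicability: 2d = 38, n = 34.
2d − n = 4 > 0, so Plotkin applies.
Compute d/(2d−n) = 19/4 ≈ 4.7500.
⌊d/(2d−n)⌋ = 4.
Plotkin bound: M ≤ 2·4 = 8.
Given |C| = 6, check: satisfied.
This |C| is below the Plotkin bound.


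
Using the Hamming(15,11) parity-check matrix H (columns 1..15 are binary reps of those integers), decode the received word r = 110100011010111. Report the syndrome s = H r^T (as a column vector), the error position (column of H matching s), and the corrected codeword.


s = (0, 0, 0, 1)^T, error position = 1, corrected codeword c = 010100011010111

Compute s = H r^T mod 2 one row at a time:
  s_1 = 1 + 1 + 0 + 1 + 0 + 1 + 1 + 1 = 6 ≡ 0 (mod 2).
  s_2 = 1 + 0 + 0 + 0 + 0 + 1 + 1 + 1 = 4 ≡ 0 (mod 2).
  s_3 = 1 + 0 + 0 + 0 + 0 + 1 + 1 + 1 = 4 ≡ 0 (mod 2).
  s_4 = 1 + 0 + 0 + 0 + 1 + 1 + 1 + 1 = 5 ≡ 1 (mod 2).
s = (0, 0, 0, 1)^T — this equals column 1 of H (binary 0001), so error is at position 1.
Correct: flip bit 1 of r = 110100011010111 to get c = 010100011010111.


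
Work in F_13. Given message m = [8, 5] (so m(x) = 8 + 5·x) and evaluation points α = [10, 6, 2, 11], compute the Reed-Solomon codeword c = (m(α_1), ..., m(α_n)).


c = [6, 12, 5, 11]

Message polynomial: m(x) = 8 + 5·x (mod 13).
For each evaluation point α_i, compute m(α_i) mod 13:
  α_1 = 10: Horner steps 5 → 6, so m(10) = 6.
  α_2 = 6: Horner steps 5 → 12, so m(6) = 12.
  α_3 = 2: Horner steps 5 → 5, so m(2) = 5.
  α_4 = 11: Horner steps 5 → 11, so m(11) = 11.
Codeword c = [6, 12, 5, 11] ∈ F_13^4.


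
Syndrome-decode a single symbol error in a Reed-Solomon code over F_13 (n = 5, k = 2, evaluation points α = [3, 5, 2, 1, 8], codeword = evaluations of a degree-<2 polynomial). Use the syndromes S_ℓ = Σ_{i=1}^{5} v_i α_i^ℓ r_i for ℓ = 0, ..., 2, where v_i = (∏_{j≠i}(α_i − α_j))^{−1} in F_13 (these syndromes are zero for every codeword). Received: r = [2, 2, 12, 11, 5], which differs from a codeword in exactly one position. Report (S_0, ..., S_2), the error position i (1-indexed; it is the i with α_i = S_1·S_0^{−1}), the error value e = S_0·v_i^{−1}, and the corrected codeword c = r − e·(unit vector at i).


S = (4, 12, 10), error at position 1, error magnitude e = 2, c = [0, 2, 12, 11, 5].

Step 1: column multipliers v_i = (∏_{j≠i}(α_i − α_j))^{−1} mod 13.
  i = 1 (α = 3): (3−5)(3−2)(3−1)(3−8) = (−2)·1·2·(−5) = 20 ≡ 7, so v_1 = 7^{−1} = 2 (mod 13).
  i = 2 (α = 5): (5−3)(5−2)(5−1)(5−8) = 2·3·4·(−3) = −72 ≡ 6, so v_2 = 6^{−1} = 11 (mod 13).
  i = 3 (α = 2): (2−3)(2−5)(2−1)(2−8) = (−1)·(−3)·1·(−6) = −18 ≡ 8, so v_3 = 8^{−1} = 5 (mod 13).
  i = 4 (α = 1): (1−3)(1−5)(1−2)(1−8) = (−2)·(−4)·(−1)·(−7) = 56 ≡ 4, so v_4 = 4^{−1} = 10 (mod 13).
  i = 5 (α = 8): (8−3)(8−5)(8−2)(8−1) = 5·3·6·7 = 630 ≡ 6, so v_5 = 6^{−1} = 11 (mod 13).
  v = [2, 11, 5, 10, 11].
Step 2: syndromes of r = [2, 2, 12, 11, 5] (all sums mod 13).
  S_0 = Σ v_i r_i = 2·2 + 11·2 + 5·12 + 10·11 + 11·5 = 251 ≡ 4.
  S_1 = Σ v_i α_i r_i = 2·3·2 + 11·5·2 + 5·2·12 + 10·1·11 + 11·8·5 = 792 ≡ 12.
  α_i^2 mod 13 = [9, 12, 4, 1, 12].
  S_2 = Σ v_i α_i^2 r_i = 2·9·2 + 11·12·2 + 5·4·12 + 10·1·11 + 11·12·5 = 1310 ≡ 10.
  S = (4, 12, 10) ≠ 0, so r is not a codeword (an error is present).
Step 3: locate the error. For a single error e at position i, S_ℓ = v_i·e·α_i^ℓ, so α_err = S_1/S_0.
  S_0^{−1} = 4^{−1} = 10 (mod 13), so α_err = 12·10 = 120 ≡ 3 = α_1. Error position i = 1.
  Consistency check: S_2/S_1 = 10·12 = 120 ≡ 3 = α_err ✓ (single-error assumption holds).
Step 4: error magnitude e = S_0/v_1 = S_0·∏_{j≠1}(α_1 − α_j) = 4·7 = 28 ≡ 2 (mod 13).
Step 5: correct position 1: c_1 = r_1 − e = 2 − 2 ≡ 0 (mod 13). Hence c = [0, 2, 12, 11, 5].
  Check: interpolating c through the α_i gives m(x) = 10 + 1·x (degree < 2) with m(α_i) = c_i for every i, so c is indeed a codeword.


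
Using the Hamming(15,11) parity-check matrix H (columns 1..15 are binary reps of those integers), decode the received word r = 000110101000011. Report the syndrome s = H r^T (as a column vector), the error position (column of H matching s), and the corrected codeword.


s = (1, 1, 1, 0)^T, error position = 14, corrected codeword c = 000110101000001

Compute s = H r^T mod 2 one row at a time:
  s_1 = 0 + 1 + 0 + 0 + 0 + 0 + 1 + 1 = 3 ≡ 1 (mod 2).
  s_2 = 1 + 1 + 0 + 1 + 0 + 0 + 1 + 1 = 5 ≡ 1 (mod 2).
  s_3 = 0 + 0 + 0 + 1 + 0 + 0 + 1 + 1 = 3 ≡ 1 (mod 2).
  s_4 = 0 + 0 + 1 + 1 + 1 + 0 + 0 + 1 = 4 ≡ 0 (mod 2).
s = (1, 1, 1, 0)^T — this equals column 14 of H (binary 1110), so error is at position 14.
Correct: flip bit 14 of r = 000110101000011 to get c = 000110101000001.


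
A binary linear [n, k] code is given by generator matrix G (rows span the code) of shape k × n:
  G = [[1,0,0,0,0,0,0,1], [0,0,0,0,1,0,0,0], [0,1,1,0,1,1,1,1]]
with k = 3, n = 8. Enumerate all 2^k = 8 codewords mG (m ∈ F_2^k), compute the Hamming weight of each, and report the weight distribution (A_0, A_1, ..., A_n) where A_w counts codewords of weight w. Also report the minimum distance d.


Weight distribution: A_0 = 1, A_1 = 1, A_2 = 1, A_3 = 1, A_5 = 2, A_6 = 2. Minimum distance d = 1.

Enumerate all 2^3 = 8 messages m ∈ F_2^3.
For each, compute codeword c = mG in F_2^8, then tally its weight.
  m = 000 → c = 00000000, weight = 0.
  m = 100 → c = 10000001, weight = 2.
  m = 010 → c = 00001000, weight = 1.
  m = 110 → c = 10001001, weight = 3.
  m = 001 → c = 01101111, weight = 6.
  m = 101 → c = 11101110, weight = 6.
  m = 011 → c = 01100111, weight = 5.
  m = 111 → c = 11100110, weight = 5.
Tally weights:
  weight 0: 1 codewords.
  weight 1: 1 codewords.
  weight 2: 1 codewords.
  weight 3: 1 codewords.
  weight 5: 2 codewords.
  weight 6: 2 codewords.
Minimum distance d = smallest w > 0 with A_w > 0 = 1.
Sanity: Σ A_w = 8 = 2^3 = 8 ✓.


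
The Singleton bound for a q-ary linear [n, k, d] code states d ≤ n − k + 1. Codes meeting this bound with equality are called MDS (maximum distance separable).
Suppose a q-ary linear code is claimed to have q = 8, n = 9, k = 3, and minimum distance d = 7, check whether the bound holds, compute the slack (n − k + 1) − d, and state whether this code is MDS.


Singleton RHS = n − k + 1 = 7, slack = 0, bound satisfied, MDS.

Singleton bound: d ≤ n − k + 1.
Here n = 9, k = 3, so n − k + 1 = 7.
Given d = 7, check d ≤ 7: YES.
Slack = (n − k + 1) − d = 0.
The code is MDS (slack = 0).
Description: the claimed parameters are [9, 3, 7]_8; such a code would be MDS (meets Singleton bound).


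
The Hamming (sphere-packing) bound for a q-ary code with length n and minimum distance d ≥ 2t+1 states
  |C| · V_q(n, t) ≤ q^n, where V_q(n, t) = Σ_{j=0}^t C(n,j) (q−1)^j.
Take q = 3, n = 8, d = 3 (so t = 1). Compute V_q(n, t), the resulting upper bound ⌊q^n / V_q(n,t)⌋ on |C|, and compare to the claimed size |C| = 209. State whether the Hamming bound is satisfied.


V_q(n, t) = 17, q^n = 6561, Hamming bound = 385, |C| = 209 ≤ bound (satisfied).

Step 1: Compute V_q(n, t) = Σ_{j=0}^1 C(n, j) (q−1)^j.
  j = 0: C(8,0)·(2)^0 = 1·1 = 1.
  j = 1: C(8,1)·(2)^1 = 8·2 = 16.
  V_q(n, t) = 1 + 16 = 17.
Step 2: q^n = 3^8 = 6561.
Step 3: Hamming bound ⌊q^n / V_q(n,t)⌋ = ⌊6561/17⌋ = 385.
Step 4: Compare |C| = 209 to 385: satisfied.
The claimed |C| lies below the Hamming bound.


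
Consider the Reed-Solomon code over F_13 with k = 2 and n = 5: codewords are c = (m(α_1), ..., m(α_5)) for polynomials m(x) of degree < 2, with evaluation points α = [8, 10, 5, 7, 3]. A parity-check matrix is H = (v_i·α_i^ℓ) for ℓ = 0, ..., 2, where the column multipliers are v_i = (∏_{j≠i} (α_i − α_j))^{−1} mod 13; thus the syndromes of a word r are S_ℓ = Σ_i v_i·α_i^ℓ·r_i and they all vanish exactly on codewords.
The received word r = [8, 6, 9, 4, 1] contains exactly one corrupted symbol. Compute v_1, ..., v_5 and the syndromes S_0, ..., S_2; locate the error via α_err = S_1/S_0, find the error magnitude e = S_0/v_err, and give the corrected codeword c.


S = (8, 2, 7), error at position 2, error magnitude e = 3, c = [8, 3, 9, 4, 1].

Step 1: column multipliers v_i = (∏_{j≠i}(α_i − α_j))^{−1} mod 13.
  i = 1 (α = 8): (8−10)(8−5)(8−7)(8−3) = (−2)·3·1·5 = −30 ≡ 9, so v_1 = 9^{−1} = 3 (mod 13).
  i = 2 (α = 10): (10−8)(10−5)(10−7)(10−3) = 2·5·3·7 = 210 ≡ 2, so v_2 = 2^{−1} = 7 (mod 13).
  i = 3 (α = 5): (5−8)(5−10)(5−7)(5−3) = (−3)·(−5)·(−2)·2 = −60 ≡ 5, so v_3 = 5^{−1} = 8 (mod 13).
  i = 4 (α = 7): (7−8)(7−10)(7−5)(7−3) = (−1)·(−3)·2·4 = 24 ≡ 11, so v_4 = 11^{−1} = 6 (mod 13).
  i = 5 (α = 3): (3−8)(3−10)(3−5)(3−7) = (−5)·(−7)·(−2)·(−4) = 280 ≡ 7, so v_5 = 7^{−1} = 2 (mod 13).
  v = [3, 7, 8, 6, 2].
Step 2: syndromes of r = [8, 6, 9, 4, 1] (all sums mod 13).
  S_0 = Σ v_i r_i = 3·8 + 7·6 + 8·9 + 6·4 + 2·1 = 164 ≡ 8.
  S_1 = Σ v_i α_i r_i = 3·8·8 + 7·10·6 + 8·5·9 + 6·7·4 + 2·3·1 = 1146 ≡ 2.
  α_i^2 mod 13 = [12, 9, 12, 10, 9].
  S_2 = Σ v_i α_i^2 r_i = 3·12·8 + 7·9·6 + 8·12·9 + 6·10·4 + 2·9·1 = 1788 ≡ 7.
  S = (8, 2, 7) ≠ 0, so r is not a codeword (an error is present).
Step 3: locate the error. For a single error e at position i, S_ℓ = v_i·e·α_i^ℓ, so α_err = S_1/S_0.
  S_0^{−1} = 8^{−1} = 5 (mod 13), so α_err = 2·5 = 10 ≡ 10 = α_2. Error position i = 2.
  Consistency check: S_2/S_1 = 7·7 = 49 ≡ 10 = α_err ✓ (single-error assumption holds).
Step 4: error magnitude e = S_0/v_2 = S_0·∏_{j≠2}(α_2 − α_j) = 8·2 = 16 ≡ 3 (mod 13).
Step 5: correct position 2: c_2 = r_2 − e = 6 − 3 ≡ 3 (mod 13). Hence c = [8, 3, 9, 4, 1].
  Check: interpolating c through the α_i gives m(x) = 2 + 4·x (degree < 2) with m(α_i) = c_i for every i, so c is indeed a codeword.


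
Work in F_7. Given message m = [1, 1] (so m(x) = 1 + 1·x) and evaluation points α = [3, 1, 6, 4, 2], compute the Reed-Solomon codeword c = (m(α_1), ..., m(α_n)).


c = [4, 2, 0, 5, 3]

Message polynomial: m(x) = 1 + 1·x (mod 7).
For each evaluation point α_i, compute m(α_i) mod 7:
  α_1 = 3: Horner steps 1 → 4, so m(3) = 4.
  α_2 = 1: Horner steps 1 → 2, so m(1) = 2.
  α_3 = 6: Horner steps 1 → 0, so m(6) = 0.
  α_4 = 4: Horner steps 1 → 5, so m(4) = 5.
  α_5 = 2: Horner steps 1 → 3, so m(2) = 3.
Codeword c = [4, 2, 0, 5, 3] ∈ F_7^5.


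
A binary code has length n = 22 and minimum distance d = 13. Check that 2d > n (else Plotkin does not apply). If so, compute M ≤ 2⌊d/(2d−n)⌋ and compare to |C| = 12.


Plotkin bound M ≤ 6; given |C| = 12 > bound (violated).

Check applicability: 2d = 26, n = 22.
2d − n = 4 > 0, so Plotkin applies.
Compute d/(2d−n) = 13/4 ≈ 3.2500.
⌊d/(2d−n)⌋ = 3.
Plotkin bound: M ≤ 2·3 = 6.
Given |C| = 12, check: VIOLATED.
This |C| is above the Plotkin bound, so no binary code with n = 22, d = 13 and 12 codewords exists.


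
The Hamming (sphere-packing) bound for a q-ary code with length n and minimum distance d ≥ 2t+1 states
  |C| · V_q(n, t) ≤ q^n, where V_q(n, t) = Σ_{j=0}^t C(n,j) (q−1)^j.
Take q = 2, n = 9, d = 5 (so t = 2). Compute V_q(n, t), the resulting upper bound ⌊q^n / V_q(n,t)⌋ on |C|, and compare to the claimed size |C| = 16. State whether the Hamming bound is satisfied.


V_q(n, t) = 46, q^n = 512, Hamming bound = 11, |C| = 16 > bound (violated).

Step 1: Compute V_q(n, t) = Σ_{j=0}^2 C(n, j) (q−1)^j.
  j = 0: C(9,0)·(1)^0 = 1·1 = 1.
  j = 1: C(9,1)·(1)^1 = 9·1 = 9.
  j = 2: C(9,2)·(1)^2 = 36·1 = 36.
  V_q(n, t) = 1 + 9 + 36 = 46.
Step 2: q^n = 2^9 = 512.
Step 3: Hamming bound ⌊q^n / V_q(n,t)⌋ = ⌊512/46⌋ = 11.
Step 4: Compare |C| = 16 to 11: violated.
The claimed |C| lies above the Hamming bound, so no 2-ary code of length 9 with d ≥ 5 can have 16 codewords.


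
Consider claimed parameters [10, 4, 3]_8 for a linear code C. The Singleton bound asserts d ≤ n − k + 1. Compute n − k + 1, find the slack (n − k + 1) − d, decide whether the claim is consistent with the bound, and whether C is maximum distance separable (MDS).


Singleton RHS = n − k + 1 = 7, slack = 4, bound satisfied, not MDS.

Singleton bound: d ≤ n − k + 1.
Here n = 10, k = 4, so n − k + 1 = 7.
Given d = 3, check d ≤ 7: YES.
Slack = (n − k + 1) − d = 4.
The code is NOT MDS (slack = 4 > 0).
Description: the claimed parameters are [10, 4, 3]_8; such a code would be non-MDS.


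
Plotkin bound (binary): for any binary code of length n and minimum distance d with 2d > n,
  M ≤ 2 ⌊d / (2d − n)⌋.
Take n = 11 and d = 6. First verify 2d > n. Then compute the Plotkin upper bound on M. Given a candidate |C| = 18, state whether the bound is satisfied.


Plotkin bound M ≤ 12; given |C| = 18 > bound (violated).

Check applicability: 2d = 12, n = 11.
2d − n = 1 > 0, so Plotkin applies.
Compute d/(2d−n) = 6/1 ≈ 6.0000.
⌊d/(2d−n)⌋ = 6.
Plotkin bound: M ≤ 2·6 = 12.
Given |C| = 18, check: VIOLATED.
This |C| is above the Plotkin bound, so no binary code with n = 11, d = 6 and 18 codewords exists.


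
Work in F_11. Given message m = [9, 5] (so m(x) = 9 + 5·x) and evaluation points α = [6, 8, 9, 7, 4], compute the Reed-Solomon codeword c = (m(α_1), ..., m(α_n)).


c = [6, 5, 10, 0, 7]

Message polynomial: m(x) = 9 + 5·x (mod 11).
For each evaluation point α_i, compute m(α_i) mod 11:
  α_1 = 6: Horner steps 5 → 6, so m(6) = 6.
  α_2 = 8: Horner steps 5 → 5, so m(8) = 5.
  α_3 = 9: Horner steps 5 → 10, so m(9) = 10.
  α_4 = 7: Horner steps 5 → 0, so m(7) = 0.
  α_5 = 4: Horner steps 5 → 7, so m(4) = 7.
Codeword c = [6, 5, 10, 0, 7] ∈ F_11^5.


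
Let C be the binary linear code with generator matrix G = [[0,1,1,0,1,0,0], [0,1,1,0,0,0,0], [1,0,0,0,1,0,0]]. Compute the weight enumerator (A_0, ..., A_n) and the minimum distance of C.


Weight distribution: A_0 = 1, A_1 = 2, A_2 = 2, A_3 = 2, A_4 = 1. Minimum distance d = 1.

Enumerate all 2^3 = 8 messages m ∈ F_2^3.
For each, compute codeword c = mG in F_2^7, then tally its weight.
  m = 000 → c = 0000000, weight = 0.
  m = 100 → c = 0110100, weight = 3.
  m = 010 → c = 0110000, weight = 2.
  m = 110 → c = 0000100, weight = 1.
  m = 001 → c = 1000100, weight = 2.
  m = 101 → c = 1110000, weight = 3.
  m = 011 → c = 1110100, weight = 4.
  m = 111 → c = 1000000, weight = 1.
Tally weights:
  weight 0: 1 codewords.
  weight 1: 2 codewords.
  weight 2: 2 codewords.
  weight 3: 2 codewords.
  weight 4: 1 codewords.
Minimum distance d = smallest w > 0 with A_w > 0 = 1.
Sanity: Σ A_w = 8 = 2^3 = 8 ✓.


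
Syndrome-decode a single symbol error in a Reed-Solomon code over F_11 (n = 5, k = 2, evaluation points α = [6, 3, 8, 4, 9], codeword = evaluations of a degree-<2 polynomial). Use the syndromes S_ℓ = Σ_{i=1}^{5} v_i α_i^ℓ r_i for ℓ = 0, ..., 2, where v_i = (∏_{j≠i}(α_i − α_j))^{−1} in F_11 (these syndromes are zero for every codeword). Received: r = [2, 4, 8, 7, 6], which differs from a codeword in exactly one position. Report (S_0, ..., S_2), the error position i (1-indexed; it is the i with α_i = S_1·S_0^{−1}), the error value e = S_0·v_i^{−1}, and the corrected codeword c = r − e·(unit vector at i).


S = (3, 5, 1), error at position 5, error magnitude e = 6, c = [2, 4, 8, 7, 0].

Step 1: column multipliers v_i = (∏_{j≠i}(α_i − α_j))^{−1} mod 11.
  i = 1 (α = 6): (6−3)(6−8)(6−4)(6−9) = 3·(−2)·2·(−3) = 36 ≡ 3, so v_1 = 3^{−1} = 4 (mod 11).
  i = 2 (α = 3): (3−6)(3−8)(3−4)(3−9) = (−3)·(−5)·(−1)·(−6) = 90 ≡ 2, so v_2 = 2^{−1} = 6 (mod 11).
  i = 3 (α = 8): (8−6)(8−3)(8−4)(8−9) = 2·5·4·(−1) = −40 ≡ 4, so v_3 = 4^{−1} = 3 (mod 11).
  i = 4 (α = 4): (4−6)(4−3)(4−8)(4−9) = (−2)·1·(−4)·(−5) = −40 ≡ 4, so v_4 = 4^{−1} = 3 (mod 11).
  i = 5 (α = 9): (9−6)(9−3)(9−8)(9−4) = 3·6·1·5 = 90 ≡ 2, so v_5 = 2^{−1} = 6 (mod 11).
  v = [4, 6, 3, 3, 6].
Step 2: syndromes of r = [2, 4, 8, 7, 6] (all sums mod 11).
  S_0 = Σ v_i r_i = 4·2 + 6·4 + 3·8 + 3·7 + 6·6 = 113 ≡ 3.
  S_1 = Σ v_i α_i r_i = 4·6·2 + 6·3·4 + 3·8·8 + 3·4·7 + 6·9·6 = 720 ≡ 5.
  α_i^2 mod 11 = [3, 9, 9, 5, 4].
  S_2 = Σ v_i α_i^2 r_i = 4·3·2 + 6·9·4 + 3·9·8 + 3·5·7 + 6·4·6 = 705 ≡ 1.
  S = (3, 5, 1) ≠ 0, so r is not a codeword (an error is present).
Step 3: locate the error. For a single error e at position i, S_ℓ = v_i·e·α_i^ℓ, so α_err = S_1/S_0.
  S_0^{−1} = 3^{−1} = 4 (mod 11), so α_err = 5·4 = 20 ≡ 9 = α_5. Error position i = 5.
  Consistency check: S_2/S_1 = 1·9 = 9 ≡ 9 = α_err ✓ (single-error assumption holds).
Step 4: error magnitude e = S_0/v_5 = S_0·∏_{j≠5}(α_5 − α_j) = 3·2 = 6 ≡ 6 (mod 11).
Step 5: correct position 5: c_5 = r_5 − e = 6 − 6 ≡ 0 (mod 11). Hence c = [2, 4, 8, 7, 0].
  Check: interpolating c through the α_i gives m(x) = 6 + 3·x (degree < 2) with m(α_i) = c_i for every i, so c is indeed a codeword.


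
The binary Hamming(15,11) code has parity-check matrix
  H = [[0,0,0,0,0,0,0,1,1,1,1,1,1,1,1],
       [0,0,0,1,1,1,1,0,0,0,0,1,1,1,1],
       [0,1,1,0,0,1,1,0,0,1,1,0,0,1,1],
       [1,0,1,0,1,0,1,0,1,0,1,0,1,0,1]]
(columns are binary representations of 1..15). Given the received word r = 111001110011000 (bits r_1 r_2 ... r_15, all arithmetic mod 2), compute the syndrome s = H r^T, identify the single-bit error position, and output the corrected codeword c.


s = (1, 1, 1, 0)^T, error position = 14, corrected codeword c = 111001110011010

Compute s = H r^T mod 2 one row at a time:
  s_1 = 1 + 0 + 0 + 1 + 1 + 0 + 0 + 0 = 3 ≡ 1 (mod 2).
  s_2 = 0 + 0 + 1 + 1 + 1 + 0 + 0 + 0 = 3 ≡ 1 (mod 2).
  s_3 = 1 + 1 + 1 + 1 + 0 + 1 + 0 + 0 = 5 ≡ 1 (mod 2).
  s_4 = 1 + 1 + 0 + 1 + 0 + 1 + 0 + 0 = 4 ≡ 0 (mod 2).
s = (1, 1, 1, 0)^T — this equals column 14 of H (binary 1110), so error is at position 14.
Correct: flip bit 14 of r = 111001110011000 to get c = 111001110011010.


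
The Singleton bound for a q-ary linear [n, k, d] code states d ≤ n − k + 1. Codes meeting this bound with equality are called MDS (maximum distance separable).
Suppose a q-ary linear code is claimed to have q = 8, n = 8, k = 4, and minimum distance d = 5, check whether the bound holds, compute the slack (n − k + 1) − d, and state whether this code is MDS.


Singleton RHS = n − k + 1 = 5, slack = 0, bound satisfied, MDS.

Singleton bound: d ≤ n − k + 1.
Here n = 8, k = 4, so n − k + 1 = 5.
Given d = 5, check d ≤ 5: YES.
Slack = (n − k + 1) − d = 0.
The code is MDS (slack = 0).
Description: the claimed parameters are [8, 4, 5]_8; such a code would be MDS (meets Singleton bound).


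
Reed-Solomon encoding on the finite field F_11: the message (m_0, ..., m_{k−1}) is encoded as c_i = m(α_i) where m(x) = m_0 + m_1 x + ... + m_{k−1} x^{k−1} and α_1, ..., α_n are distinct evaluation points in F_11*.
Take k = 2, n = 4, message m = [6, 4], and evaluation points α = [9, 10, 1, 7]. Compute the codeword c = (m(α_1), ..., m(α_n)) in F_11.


c = [9, 2, 10, 1]

Message polynomial: m(x) = 6 + 4·x (mod 11).
For each evaluation point α_i, compute m(α_i) mod 11:
  α_1 = 9: Horner steps 4 → 9, so m(9) = 9.
  α_2 = 10: Horner steps 4 → 2, so m(10) = 2.
  α_3 = 1: Horner steps 4 → 10, so m(1) = 10.
  α_4 = 7: Horner steps 4 → 1, so m(7) = 1.
Codeword c = [9, 2, 10, 1] ∈ F_11^4.
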